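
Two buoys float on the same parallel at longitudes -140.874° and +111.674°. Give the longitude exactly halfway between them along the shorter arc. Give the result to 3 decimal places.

+165.400°

Signed shortest Δλ from -140.874° to +111.674° is -107.452°.
Midpoint longitude = -140.874° + (-107.452°)/2 = -140.874° − 53.726° = -194.600°.
Normalise into (−180°, 180°]: +165.400°.
(The naïve average (-140.874 + +111.674)/2 = -14.6° is on the wrong side of the globe.)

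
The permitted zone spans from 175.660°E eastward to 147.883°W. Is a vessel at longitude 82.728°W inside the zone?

Band width going east from +175.660° to -147.883°: ((-147.883 − 175.660) mod 360) = 36.457°.
Offset of -82.728° east of the west edge: ((-82.728 − 175.660) mod 360) = 101.612°.
101.612° > 36.457° ⇒ outside.

No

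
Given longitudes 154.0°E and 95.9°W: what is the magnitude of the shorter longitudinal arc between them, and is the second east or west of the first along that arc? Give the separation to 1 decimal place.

Raw difference: -95.9 − 154.0 = -249.9°.
Normalise into (−180°, 180°]: -249.9° + 360° = 110.1°.
Positive ⇒ the second point lies to the east; separation 110.1°.

110.1° east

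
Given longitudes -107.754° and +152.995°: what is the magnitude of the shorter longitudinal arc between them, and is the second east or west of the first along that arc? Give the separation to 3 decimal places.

Raw difference: 152.995 − -107.754 = 260.749°.
Normalise into (−180°, 180°]: 260.749° − 360° = -99.251°.
Negative ⇒ the second point lies to the west; separation 99.251°.

99.251° west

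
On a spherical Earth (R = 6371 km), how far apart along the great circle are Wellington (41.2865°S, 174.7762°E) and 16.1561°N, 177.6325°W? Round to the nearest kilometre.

Δλ = -177.6325 − 174.7762 = -352.4087°; wrapped into (−180°, 180°]: 7.5913°.
Δφ = 16.1561 − -41.2865 = 57.4426°.
a = sin²(Δφ/2) + cos φ₁ · cos φ₂ · sin²(Δλ/2) = 0.234091.
c = 2·atan2(√a, √(1−a)) = 1.01005 rad → d = 6371·c ≈ 6435.03 km.

6435 km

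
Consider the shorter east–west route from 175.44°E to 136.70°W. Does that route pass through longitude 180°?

Naïve |-136.70 − 175.44| = 312.14° > 180°, so the shorter arc goes the other way round — across 180°.
Signed shortest Δλ = ((-136.70 − 175.44 + 180) mod 360) − 180 = 47.86°.
Going east by 47.86° from +175.44° passes through 180° before reaching -136.70°.

Yes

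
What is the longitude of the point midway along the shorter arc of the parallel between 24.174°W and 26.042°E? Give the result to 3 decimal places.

0.934°E

Signed shortest Δλ from -24.174° to +26.042° is +50.216°.
Midpoint longitude = -24.174° + (+50.216°)/2 = -24.174° + 25.108° = +0.934°.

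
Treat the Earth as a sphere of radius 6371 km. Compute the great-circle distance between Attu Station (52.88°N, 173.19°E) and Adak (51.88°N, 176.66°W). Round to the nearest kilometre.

Δλ = -176.66 − 173.19 = -349.85°; wrapped into (−180°, 180°]: 10.15°.
Δφ = 51.88 − 52.88 = -1.00°.
a = sin²(Δφ/2) + cos φ₁ · cos φ₂ · sin²(Δλ/2) = 0.002991.
c = 2·atan2(√a, √(1−a)) = 0.10944 rad → d = 6371·c ≈ 697.24 km.

697 km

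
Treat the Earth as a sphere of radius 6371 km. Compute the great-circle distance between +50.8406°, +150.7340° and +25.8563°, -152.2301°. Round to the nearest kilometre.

Δλ = -152.2301 − 150.7340 = -302.9641°; wrapped into (−180°, 180°]: 57.0359°.
Δφ = 25.8563 − 50.8406 = -24.9843°.
a = sin²(Δφ/2) + cos φ₁ · cos φ₂ · sin²(Δλ/2) = 0.176320.
c = 2·atan2(√a, √(1−a)) = 0.86668 rad → d = 6371·c ≈ 5521.62 km.

5522 km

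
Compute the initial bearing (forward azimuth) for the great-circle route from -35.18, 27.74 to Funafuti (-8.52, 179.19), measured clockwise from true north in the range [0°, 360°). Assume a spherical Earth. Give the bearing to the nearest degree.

143°

Δλ = 179.19 − 27.74 = 151.45°.
θ = atan2( sin Δλ · cos φ₂ , cos φ₁ · sin φ₂ − sin φ₁ · cos φ₂ · cos Δλ )
  = atan2(0.47265, -0.62160) = 142.751° → normalised to [0°, 360°): 142.751°.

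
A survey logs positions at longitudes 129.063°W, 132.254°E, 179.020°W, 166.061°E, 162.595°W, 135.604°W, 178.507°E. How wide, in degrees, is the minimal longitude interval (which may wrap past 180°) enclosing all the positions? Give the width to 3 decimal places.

Sort the longitudes: -179.020°, -162.595°, -135.604°, -129.063°, +132.254°, +166.061°, +178.507°.
Eastward gaps between consecutive values (wrapping around): 16.425°, 26.991°, 6.541°, 261.317°, 33.807°, 12.446°, 2.473°.
Largest gap = 261.317° ⇒ minimal covering band is its complement: 360° − 261.317° = 98.683°.
Band runs from +132.254° eastward to -129.063°, crossing the antimeridian.

98.683°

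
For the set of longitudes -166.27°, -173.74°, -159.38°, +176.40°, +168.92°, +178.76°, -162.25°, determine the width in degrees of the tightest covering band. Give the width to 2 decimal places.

Sort the longitudes: -173.74°, -166.27°, -162.25°, -159.38°, +168.92°, +176.40°, +178.76°.
Eastward gaps between consecutive values (wrapping around): 7.47°, 4.02°, 2.87°, 328.30°, 7.48°, 2.36°, 7.50°.
Largest gap = 328.30° ⇒ minimal covering band is its complement: 360° − 328.30° = 31.70°.
Band runs from +168.92° eastward to -159.38°, crossing the antimeridian.

31.70°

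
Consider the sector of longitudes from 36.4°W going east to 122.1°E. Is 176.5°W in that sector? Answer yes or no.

No

Band width going east from -36.4° to +122.1°: ((122.1 − -36.4) mod 360) = 158.5°.
Offset of -176.5° east of the west edge: ((-176.5 − -36.4) mod 360) = 219.9°.
219.9° > 158.5° ⇒ outside.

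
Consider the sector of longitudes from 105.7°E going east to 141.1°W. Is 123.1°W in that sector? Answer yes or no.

Band width going east from +105.7° to -141.1°: ((-141.1 − 105.7) mod 360) = 113.2°.
Offset of -123.1° east of the west edge: ((-123.1 − 105.7) mod 360) = 131.2°.
131.2° > 113.2° ⇒ outside.

No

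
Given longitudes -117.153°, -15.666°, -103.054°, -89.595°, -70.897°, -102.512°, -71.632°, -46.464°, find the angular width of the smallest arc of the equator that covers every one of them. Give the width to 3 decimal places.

Sort the longitudes: -117.153°, -103.054°, -102.512°, -89.595°, -71.632°, -70.897°, -46.464°, -15.666°.
Eastward gaps between consecutive values (wrapping around): 14.099°, 0.542°, 12.917°, 17.963°, 0.735°, 24.433°, 30.798°, 258.513°.
Largest gap = 258.513° ⇒ minimal covering band is its complement: 360° − 258.513° = 101.487°.
Band runs from -117.153° eastward to -15.666°.

101.487°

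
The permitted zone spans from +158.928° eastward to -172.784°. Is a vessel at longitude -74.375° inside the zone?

Band width going east from +158.928° to -172.784°: ((-172.784 − 158.928) mod 360) = 28.288°.
Offset of -74.375° east of the west edge: ((-74.375 − 158.928) mod 360) = 126.697°.
126.697° > 28.288° ⇒ outside.

No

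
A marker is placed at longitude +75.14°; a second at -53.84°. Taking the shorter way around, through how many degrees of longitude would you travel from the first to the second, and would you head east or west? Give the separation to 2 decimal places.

Raw difference: -53.84 − 75.14 = -128.98°.
Normalise into (−180°, 180°]: -128.98° stays -128.98°.
Negative ⇒ the second point lies to the west; separation 128.98°.

128.98° west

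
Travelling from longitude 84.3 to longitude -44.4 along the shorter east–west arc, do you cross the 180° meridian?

Signed shortest Δλ = ((-44.4 − 84.3 + 180) mod 360) − 180 = -128.7°.
Going west by 128.7° from +84.3° reaches -44.4° without touching 180°.

No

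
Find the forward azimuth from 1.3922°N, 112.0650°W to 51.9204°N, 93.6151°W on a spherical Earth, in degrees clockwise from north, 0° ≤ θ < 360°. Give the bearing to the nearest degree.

14°

Δλ = -93.6151 − -112.0650 = 18.4499°.
θ = atan2( sin Δλ · cos φ₂ , cos φ₁ · sin φ₂ − sin φ₁ · cos φ₂ · cos Δλ )
  = atan2(0.19519, 0.77271) = 14.176° → normalised to [0°, 360°): 14.176°.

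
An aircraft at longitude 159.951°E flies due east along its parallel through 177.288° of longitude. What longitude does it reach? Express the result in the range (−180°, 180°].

22.761°W

Start at +159.951°; shift +177.288° → +337.239°.
+337.239° lies outside (−180°, 180°]; subtract 360° → -22.761°.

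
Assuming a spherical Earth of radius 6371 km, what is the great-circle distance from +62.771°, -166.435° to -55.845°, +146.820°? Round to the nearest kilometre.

Δλ = 146.820 − -166.435 = 313.255°; wrapped into (−180°, 180°]: -46.745°.
Δφ = -55.845 − 62.771 = -118.616°.
a = sin²(Δφ/2) + cos φ₁ · cos φ₂ · sin²(Δλ/2) = 0.779896.
c = 2·atan2(√a, √(1−a)) = 2.16493 rad → d = 6371·c ≈ 13792.77 km.

13793 km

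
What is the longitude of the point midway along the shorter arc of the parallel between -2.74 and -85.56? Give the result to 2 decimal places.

Signed shortest Δλ from -2.74° to -85.56° is -82.82°.
Midpoint longitude = -2.74° + (-82.82°)/2 = -2.74° − 41.41° = -44.15°.

-44.15°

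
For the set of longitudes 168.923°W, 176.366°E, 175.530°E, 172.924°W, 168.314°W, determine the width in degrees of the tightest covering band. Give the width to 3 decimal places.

Sort the longitudes: -172.924°, -168.923°, -168.314°, +175.530°, +176.366°.
Eastward gaps between consecutive values (wrapping around): 4.001°, 0.609°, 343.844°, 0.836°, 10.710°.
Largest gap = 343.844° ⇒ minimal covering band is its complement: 360° − 343.844° = 16.156°.
Band runs from +175.530° eastward to -168.314°, crossing the antimeridian.

16.156°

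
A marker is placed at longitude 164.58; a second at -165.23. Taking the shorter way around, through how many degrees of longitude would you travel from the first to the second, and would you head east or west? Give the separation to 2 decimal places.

30.19° east

Raw difference: -165.23 − 164.58 = -329.81°.
Normalise into (−180°, 180°]: -329.81° + 360° = 30.19°.
Positive ⇒ the second point lies to the east; separation 30.19°.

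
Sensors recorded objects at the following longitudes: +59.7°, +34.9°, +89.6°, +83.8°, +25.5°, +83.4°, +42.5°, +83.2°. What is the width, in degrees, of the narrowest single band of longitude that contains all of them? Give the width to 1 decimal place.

Sort the longitudes: +25.5°, +34.9°, +42.5°, +59.7°, +83.2°, +83.4°, +83.8°, +89.6°.
Eastward gaps between consecutive values (wrapping around): 9.4°, 7.6°, 17.2°, 23.5°, 0.2°, 0.4°, 5.8°, 295.9°.
Largest gap = 295.9° ⇒ minimal covering band is its complement: 360° − 295.9° = 64.1°.
Band runs from +25.5° eastward to +89.6°.

64.1°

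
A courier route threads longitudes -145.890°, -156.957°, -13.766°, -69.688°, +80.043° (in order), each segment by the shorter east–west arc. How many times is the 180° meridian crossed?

Leg 1: -145.890° → -156.957°, shortest Δλ = -11.067° (west) — does not cross 180°.
Leg 2: -156.957° → -13.766°, shortest Δλ = 143.191° (east) — does not cross 180°.
Leg 3: -13.766° → -69.688°, shortest Δλ = -55.922° (west) — does not cross 180°.
Leg 4: -69.688° → +80.043°, shortest Δλ = 149.731° (east) — does not cross 180°.
Total crossings: 0.

0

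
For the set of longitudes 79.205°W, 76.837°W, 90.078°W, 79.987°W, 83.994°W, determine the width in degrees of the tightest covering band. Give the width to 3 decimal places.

Sort the longitudes: -90.078°, -83.994°, -79.987°, -79.205°, -76.837°.
Eastward gaps between consecutive values (wrapping around): 6.084°, 4.007°, 0.782°, 2.368°, 346.759°.
Largest gap = 346.759° ⇒ minimal covering band is its complement: 360° − 346.759° = 13.241°.
Band runs from -90.078° eastward to -76.837°.

13.241°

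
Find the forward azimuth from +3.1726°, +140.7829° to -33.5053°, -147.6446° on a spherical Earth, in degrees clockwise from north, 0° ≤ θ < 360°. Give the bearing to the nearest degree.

126°

Δλ = -147.6446 − 140.7829 = -288.4275°; wrapped into (−180°, 180°]: 71.5725°.
θ = atan2( sin Δλ · cos φ₂ , cos φ₁ · sin φ₂ − sin φ₁ · cos φ₂ · cos Δλ )
  = atan2(0.79108, -0.56576) = 125.571° → normalised to [0°, 360°): 125.571°.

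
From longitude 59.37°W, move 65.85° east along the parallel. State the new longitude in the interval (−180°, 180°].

6.48°E

Start at -59.37°; shift +65.85° → +6.48°.
+6.48° already lies in (−180°, 180°].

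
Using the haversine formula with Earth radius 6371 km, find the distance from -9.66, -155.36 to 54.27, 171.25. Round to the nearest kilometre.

Δλ = 171.25 − -155.36 = 326.61°; wrapped into (−180°, 180°]: -33.39°.
Δφ = 54.27 − -9.66 = 63.93°.
a = sin²(Δφ/2) + cos φ₁ · cos φ₂ · sin²(Δλ/2) = 0.327776.
c = 2·atan2(√a, √(1−a)) = 1.21915 rad → d = 6371·c ≈ 7767.17 km.

7767 km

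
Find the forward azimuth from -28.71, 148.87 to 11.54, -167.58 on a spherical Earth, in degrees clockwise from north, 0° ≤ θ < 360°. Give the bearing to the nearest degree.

53°

Δλ = -167.58 − 148.87 = -316.45°; wrapped into (−180°, 180°]: 43.55°.
θ = atan2( sin Δλ · cos φ₂ , cos φ₁ · sin φ₂ − sin φ₁ · cos φ₂ · cos Δλ )
  = atan2(0.67506, 0.51658) = 52.575° → normalised to [0°, 360°): 52.575°.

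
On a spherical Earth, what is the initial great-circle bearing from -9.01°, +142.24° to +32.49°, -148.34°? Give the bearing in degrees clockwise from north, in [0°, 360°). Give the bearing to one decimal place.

53.8°

Δλ = -148.34 − 142.24 = -290.58°; wrapped into (−180°, 180°]: 69.42°.
θ = atan2( sin Δλ · cos φ₂ , cos φ₁ · sin φ₂ − sin φ₁ · cos φ₂ · cos Δλ )
  = atan2(0.78966, 0.57696) = 53.846° → normalised to [0°, 360°): 53.846°.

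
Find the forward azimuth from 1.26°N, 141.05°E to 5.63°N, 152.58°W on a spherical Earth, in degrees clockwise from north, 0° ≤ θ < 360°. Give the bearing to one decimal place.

84.4°

Δλ = -152.58 − 141.05 = -293.63°; wrapped into (−180°, 180°]: 66.37°.
θ = atan2( sin Δλ · cos φ₂ , cos φ₁ · sin φ₂ − sin φ₁ · cos φ₂ · cos Δλ )
  = atan2(0.91173, 0.08931) = 84.405° → normalised to [0°, 360°): 84.405°.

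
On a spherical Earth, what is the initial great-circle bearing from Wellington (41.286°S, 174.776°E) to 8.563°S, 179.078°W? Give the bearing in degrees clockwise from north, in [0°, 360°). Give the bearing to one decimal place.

11.2°

Δλ = -179.078 − 174.776 = -353.854°; wrapped into (−180°, 180°]: 6.146°.
θ = atan2( sin Δλ · cos φ₂ , cos φ₁ · sin φ₂ − sin φ₁ · cos φ₂ · cos Δλ )
  = atan2(0.10587, 0.53683) = 11.156° → normalised to [0°, 360°): 11.156°.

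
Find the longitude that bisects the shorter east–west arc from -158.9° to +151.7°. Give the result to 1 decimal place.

Signed shortest Δλ from -158.9° to +151.7° is -49.4°.
Midpoint longitude = -158.9° + (-49.4°)/2 = -158.9° − 24.7° = -183.6°.
Normalise into (−180°, 180°]: +176.4°.
(The naïve average (-158.9 + +151.7)/2 = -3.6° is on the wrong side of the globe.)

+176.4°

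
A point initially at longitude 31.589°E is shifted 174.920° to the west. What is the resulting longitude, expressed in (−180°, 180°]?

Start at +31.589°; shift −174.920° → -143.331°.
-143.331° already lies in (−180°, 180°].

143.331°W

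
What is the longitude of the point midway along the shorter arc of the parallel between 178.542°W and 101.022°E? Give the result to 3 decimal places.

141.240°E

Signed shortest Δλ from -178.542° to +101.022° is -80.436°.
Midpoint longitude = -178.542° + (-80.436°)/2 = -178.542° − 40.218° = -218.760°.
Normalise into (−180°, 180°]: +141.240°.
(The naïve average (-178.542 + +101.022)/2 = -38.76° is on the wrong side of the globe.)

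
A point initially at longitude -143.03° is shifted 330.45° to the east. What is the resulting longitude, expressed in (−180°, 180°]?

Start at -143.03°; shift +330.45° → +187.42°.
+187.42° lies outside (−180°, 180°]; subtract 360° → -172.58°.

-172.58°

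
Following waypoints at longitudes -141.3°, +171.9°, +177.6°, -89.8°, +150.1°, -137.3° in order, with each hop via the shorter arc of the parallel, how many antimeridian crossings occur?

4

Leg 1: -141.3° → +171.9°, shortest Δλ = -46.8° (west) — crosses 180°.
Leg 2: +171.9° → +177.6°, shortest Δλ = 5.7° (east) — does not cross 180°.
Leg 3: +177.6° → -89.8°, shortest Δλ = 92.6° (east) — crosses 180°.
Leg 4: -89.8° → +150.1°, shortest Δλ = -120.1° (west) — crosses 180°.
Leg 5: +150.1° → -137.3°, shortest Δλ = 72.6° (east) — crosses 180°.
Total crossings: 4.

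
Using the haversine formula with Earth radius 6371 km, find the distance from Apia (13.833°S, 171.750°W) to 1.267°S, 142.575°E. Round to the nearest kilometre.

5212 km

Δλ = 142.575 − -171.750 = 314.325°; wrapped into (−180°, 180°]: -45.675°.
Δφ = -1.267 − -13.833 = 12.566°.
a = sin²(Δφ/2) + cos φ₁ · cos φ₂ · sin²(Δλ/2) = 0.158209.
c = 2·atan2(√a, √(1−a)) = 0.81814 rad → d = 6371·c ≈ 5212.34 km.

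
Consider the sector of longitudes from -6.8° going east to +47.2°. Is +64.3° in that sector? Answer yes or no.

No

Band width going east from -6.8° to +47.2°: ((47.2 − -6.8) mod 360) = 54.0°.
Offset of +64.3° east of the west edge: ((64.3 − -6.8) mod 360) = 71.1°.
71.1° > 54.0° ⇒ outside.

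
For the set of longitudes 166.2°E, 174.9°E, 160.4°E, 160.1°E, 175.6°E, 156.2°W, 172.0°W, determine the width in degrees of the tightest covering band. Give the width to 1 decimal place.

43.7°

Sort the longitudes: -172.0°, -156.2°, +160.1°, +160.4°, +166.2°, +174.9°, +175.6°.
Eastward gaps between consecutive values (wrapping around): 15.8°, 316.3°, 0.3°, 5.8°, 8.7°, 0.7°, 12.4°.
Largest gap = 316.3° ⇒ minimal covering band is its complement: 360° − 316.3° = 43.7°.
Band runs from +160.1° eastward to -156.2°, crossing the antimeridian.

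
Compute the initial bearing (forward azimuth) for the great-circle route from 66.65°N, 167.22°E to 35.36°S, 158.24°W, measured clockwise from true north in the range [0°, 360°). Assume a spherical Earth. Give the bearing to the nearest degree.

Δλ = -158.24 − 167.22 = -325.46°; wrapped into (−180°, 180°]: 34.54°.
θ = atan2( sin Δλ · cos φ₂ , cos φ₁ · sin φ₂ − sin φ₁ · cos φ₂ · cos Δλ )
  = atan2(0.46239, -0.84613) = 151.344° → normalised to [0°, 360°): 151.344°.

151°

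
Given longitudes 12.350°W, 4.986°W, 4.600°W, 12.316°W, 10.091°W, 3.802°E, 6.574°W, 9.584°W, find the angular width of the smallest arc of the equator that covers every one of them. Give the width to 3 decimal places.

Sort the longitudes: -12.350°, -12.316°, -10.091°, -9.584°, -6.574°, -4.986°, -4.600°, +3.802°.
Eastward gaps between consecutive values (wrapping around): 0.034°, 2.225°, 0.507°, 3.010°, 1.588°, 0.386°, 8.402°, 343.848°.
Largest gap = 343.848° ⇒ minimal covering band is its complement: 360° − 343.848° = 16.152°.
Band runs from -12.350° eastward to +3.802°.

16.152°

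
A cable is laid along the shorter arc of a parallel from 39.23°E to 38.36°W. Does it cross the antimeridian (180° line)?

No

Signed shortest Δλ = ((-38.36 − 39.23 + 180) mod 360) − 180 = -77.59°.
Going west by 77.59° from +39.23° reaches -38.36° without touching 180°.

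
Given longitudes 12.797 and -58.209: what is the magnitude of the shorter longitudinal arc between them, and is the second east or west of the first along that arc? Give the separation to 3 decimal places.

Raw difference: -58.209 − 12.797 = -71.006°.
Normalise into (−180°, 180°]: -71.006° stays -71.006°.
Negative ⇒ the second point lies to the west; separation 71.006°.

71.006° west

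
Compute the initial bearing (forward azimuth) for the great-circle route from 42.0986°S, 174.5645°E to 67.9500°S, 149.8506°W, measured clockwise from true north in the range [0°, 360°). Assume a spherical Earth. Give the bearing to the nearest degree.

Δλ = -149.8506 − 174.5645 = -324.4151°; wrapped into (−180°, 180°]: 35.5849°.
θ = atan2( sin Δλ · cos φ₂ , cos φ₁ · sin φ₂ − sin φ₁ · cos φ₂ · cos Δλ )
  = atan2(0.21846, -0.48304) = 155.665° → normalised to [0°, 360°): 155.665°.

156°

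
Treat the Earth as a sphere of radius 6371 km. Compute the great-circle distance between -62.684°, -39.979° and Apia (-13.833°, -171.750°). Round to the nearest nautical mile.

5694 nmi

Δλ = -171.750 − -39.979 = -131.771°.
Δφ = -13.833 − -62.684 = 48.851°.
a = sin²(Δφ/2) + cos φ₁ · cos φ₂ · sin²(Δλ/2) = 0.542200.
c = 2·atan2(√a, √(1−a)) = 1.65530 rad → d = 6371·c ≈ 10545.89 km ≈ 5694.33 nmi.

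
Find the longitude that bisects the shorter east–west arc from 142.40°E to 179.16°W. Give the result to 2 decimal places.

Signed shortest Δλ from +142.40° to -179.16° is +38.44°.
Midpoint longitude = +142.40° + (+38.44°)/2 = +142.40° + 19.22° = +161.62°.
(The naïve average (+142.40 + -179.16)/2 = -18.38° is on the wrong side of the globe.)

161.62°E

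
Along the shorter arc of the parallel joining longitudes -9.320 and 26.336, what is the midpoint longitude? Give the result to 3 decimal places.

Signed shortest Δλ from -9.320° to +26.336° is +35.656°.
Midpoint longitude = -9.320° + (+35.656°)/2 = -9.320° + 17.828° = +8.508°.

+8.508°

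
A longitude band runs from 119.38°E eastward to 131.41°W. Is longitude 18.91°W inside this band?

No

Band width going east from +119.38° to -131.41°: ((-131.41 − 119.38) mod 360) = 109.21°.
Offset of -18.91° east of the west edge: ((-18.91 − 119.38) mod 360) = 221.71°.
221.71° > 109.21° ⇒ outside.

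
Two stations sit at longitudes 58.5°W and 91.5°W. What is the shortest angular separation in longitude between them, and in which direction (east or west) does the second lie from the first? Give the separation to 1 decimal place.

33.0° west

Raw difference: -91.5 − -58.5 = -33.0°.
Normalise into (−180°, 180°]: -33.0° stays -33.0°.
Negative ⇒ the second point lies to the west; separation 33.0°.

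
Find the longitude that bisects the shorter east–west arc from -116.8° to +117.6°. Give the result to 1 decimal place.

Signed shortest Δλ from -116.8° to +117.6° is -125.6°.
Midpoint longitude = -116.8° + (-125.6°)/2 = -116.8° − 62.8° = -179.6°.
(The naïve average (-116.8 + +117.6)/2 = 0.4° is on the wrong side of the globe.)

-179.6°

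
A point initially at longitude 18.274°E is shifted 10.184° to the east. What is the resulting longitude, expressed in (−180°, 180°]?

28.458°E

Start at +18.274°; shift +10.184° → +28.458°.
+28.458° already lies in (−180°, 180°].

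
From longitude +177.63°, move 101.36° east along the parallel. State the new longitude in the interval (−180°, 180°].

-81.01°

Start at +177.63°; shift +101.36° → +278.99°.
+278.99° lies outside (−180°, 180°]; subtract 360° → -81.01°.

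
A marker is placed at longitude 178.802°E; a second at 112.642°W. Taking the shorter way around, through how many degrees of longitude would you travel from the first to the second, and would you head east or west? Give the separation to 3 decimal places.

68.556° east

Raw difference: -112.642 − 178.802 = -291.444°.
Normalise into (−180°, 180°]: -291.444° + 360° = 68.556°.
Positive ⇒ the second point lies to the east; separation 68.556°.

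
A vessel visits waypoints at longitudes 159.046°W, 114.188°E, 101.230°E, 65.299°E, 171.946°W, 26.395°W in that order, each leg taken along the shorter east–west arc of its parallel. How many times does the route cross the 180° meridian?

2

Leg 1: -159.046° → +114.188°, shortest Δλ = -86.766° (west) — crosses 180°.
Leg 2: +114.188° → +101.230°, shortest Δλ = -12.958° (west) — does not cross 180°.
Leg 3: +101.230° → +65.299°, shortest Δλ = -35.931° (west) — does not cross 180°.
Leg 4: +65.299° → -171.946°, shortest Δλ = 122.755° (east) — crosses 180°.
Leg 5: -171.946° → -26.395°, shortest Δλ = 145.551° (east) — does not cross 180°.
Total crossings: 2.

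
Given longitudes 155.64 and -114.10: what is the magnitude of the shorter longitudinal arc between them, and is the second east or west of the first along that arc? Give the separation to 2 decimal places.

90.26° east

Raw difference: -114.10 − 155.64 = -269.74°.
Normalise into (−180°, 180°]: -269.74° + 360° = 90.26°.
Positive ⇒ the second point lies to the east; separation 90.26°.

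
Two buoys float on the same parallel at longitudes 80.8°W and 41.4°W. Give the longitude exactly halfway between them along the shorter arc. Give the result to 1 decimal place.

Signed shortest Δλ from -80.8° to -41.4° is +39.4°.
Midpoint longitude = -80.8° + (+39.4°)/2 = -80.8° + 19.7° = -61.1°.

61.1°W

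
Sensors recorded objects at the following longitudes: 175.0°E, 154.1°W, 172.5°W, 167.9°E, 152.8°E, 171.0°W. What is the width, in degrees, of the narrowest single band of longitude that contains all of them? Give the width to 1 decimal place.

53.1°

Sort the longitudes: -172.5°, -171.0°, -154.1°, +152.8°, +167.9°, +175.0°.
Eastward gaps between consecutive values (wrapping around): 1.5°, 16.9°, 306.9°, 15.1°, 7.1°, 12.5°.
Largest gap = 306.9° ⇒ minimal covering band is its complement: 360° − 306.9° = 53.1°.
Band runs from +152.8° eastward to -154.1°, crossing the antimeridian.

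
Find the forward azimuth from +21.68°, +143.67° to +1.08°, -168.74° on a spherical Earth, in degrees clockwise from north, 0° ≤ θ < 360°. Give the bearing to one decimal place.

Δλ = -168.74 − 143.67 = -312.41°; wrapped into (−180°, 180°]: 47.59°.
θ = atan2( sin Δλ · cos φ₂ , cos φ₁ · sin φ₂ − sin φ₁ · cos φ₂ · cos Δλ )
  = atan2(0.73821, -0.23159) = 107.418° → normalised to [0°, 360°): 107.418°.

107.4°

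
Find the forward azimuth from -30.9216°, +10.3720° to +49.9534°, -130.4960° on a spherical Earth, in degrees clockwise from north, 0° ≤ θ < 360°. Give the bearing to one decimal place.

314.6°

Δλ = -130.4960 − 10.3720 = -140.8680°.
θ = atan2( sin Δλ · cos φ₂ , cos φ₁ · sin φ₂ − sin φ₁ · cos φ₂ · cos Δλ )
  = atan2(-0.40606, 0.40025) = -45.413° → normalised to [0°, 360°): 314.587°.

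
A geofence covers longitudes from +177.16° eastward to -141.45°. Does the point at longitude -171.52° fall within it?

Yes

Band width going east from +177.16° to -141.45°: ((-141.45 − 177.16) mod 360) = 41.39°.
Offset of -171.52° east of the west edge: ((-171.52 − 177.16) mod 360) = 11.32°.
11.32° ≤ 41.39° ⇒ inside.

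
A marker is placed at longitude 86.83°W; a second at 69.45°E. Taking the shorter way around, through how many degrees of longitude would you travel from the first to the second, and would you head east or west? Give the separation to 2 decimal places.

Raw difference: 69.45 − -86.83 = 156.28°.
Normalise into (−180°, 180°]: 156.28° stays 156.28°.
Positive ⇒ the second point lies to the east; separation 156.28°.

156.28° east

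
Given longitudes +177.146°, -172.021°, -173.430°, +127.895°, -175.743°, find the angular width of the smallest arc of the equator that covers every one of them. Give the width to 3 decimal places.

Sort the longitudes: -175.743°, -173.430°, -172.021°, +127.895°, +177.146°.
Eastward gaps between consecutive values (wrapping around): 2.313°, 1.409°, 299.916°, 49.251°, 7.111°.
Largest gap = 299.916° ⇒ minimal covering band is its complement: 360° − 299.916° = 60.084°.
Band runs from +127.895° eastward to -172.021°, crossing the antimeridian.

60.084°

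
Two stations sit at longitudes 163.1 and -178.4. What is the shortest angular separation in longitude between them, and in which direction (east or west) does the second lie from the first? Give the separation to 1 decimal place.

Raw difference: -178.4 − 163.1 = -341.5°.
Normalise into (−180°, 180°]: -341.5° + 360° = 18.5°.
Positive ⇒ the second point lies to the east; separation 18.5°.

18.5° east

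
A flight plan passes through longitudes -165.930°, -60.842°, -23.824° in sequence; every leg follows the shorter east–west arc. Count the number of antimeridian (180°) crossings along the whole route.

Leg 1: -165.930° → -60.842°, shortest Δλ = 105.088° (east) — does not cross 180°.
Leg 2: -60.842° → -23.824°, shortest Δλ = 37.018° (east) — does not cross 180°.
Total crossings: 0.

0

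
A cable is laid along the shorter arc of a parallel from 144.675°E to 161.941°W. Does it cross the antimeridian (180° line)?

Yes

Naïve |-161.941 − 144.675| = 306.616° > 180°, so the shorter arc goes the other way round — across 180°.
Signed shortest Δλ = ((-161.941 − 144.675 + 180) mod 360) − 180 = 53.384°.
Going east by 53.384° from +144.675° passes through 180° before reaching -161.941°.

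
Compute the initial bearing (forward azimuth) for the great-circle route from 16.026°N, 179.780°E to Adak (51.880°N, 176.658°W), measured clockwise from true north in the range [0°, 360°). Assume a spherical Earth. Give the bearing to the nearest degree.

4°

Δλ = -176.658 − 179.780 = -356.438°; wrapped into (−180°, 180°]: 3.562°.
θ = atan2( sin Δλ · cos φ₂ , cos φ₁ · sin φ₂ − sin φ₁ · cos φ₂ · cos Δλ )
  = atan2(0.03835, 0.58605) = 3.744° → normalised to [0°, 360°): 3.744°.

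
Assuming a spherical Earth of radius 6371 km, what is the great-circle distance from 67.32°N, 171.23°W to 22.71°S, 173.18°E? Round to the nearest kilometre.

Δλ = 173.18 − -171.23 = 344.41°; wrapped into (−180°, 180°]: -15.59°.
Δφ = -22.71 − 67.32 = -90.03°.
a = sin²(Δφ/2) + cos φ₁ · cos φ₂ · sin²(Δλ/2) = 0.506805.
c = 2·atan2(√a, √(1−a)) = 1.58441 rad → d = 6371·c ≈ 10094.25 km.

10094 km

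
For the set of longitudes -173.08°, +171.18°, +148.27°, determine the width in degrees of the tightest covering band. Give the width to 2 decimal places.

38.65°

Sort the longitudes: -173.08°, +148.27°, +171.18°.
Eastward gaps between consecutive values (wrapping around): 321.35°, 22.91°, 15.74°.
Largest gap = 321.35° ⇒ minimal covering band is its complement: 360° − 321.35° = 38.65°.
Band runs from +148.27° eastward to -173.08°, crossing the antimeridian.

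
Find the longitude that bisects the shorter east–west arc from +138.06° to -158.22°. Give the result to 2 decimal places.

+169.92°

Signed shortest Δλ from +138.06° to -158.22° is +63.72°.
Midpoint longitude = +138.06° + (+63.72°)/2 = +138.06° + 31.86° = +169.92°.
(The naïve average (+138.06 + -158.22)/2 = -10.08° is on the wrong side of the globe.)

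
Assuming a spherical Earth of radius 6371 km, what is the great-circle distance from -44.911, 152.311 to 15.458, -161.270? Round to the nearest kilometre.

8184 km

Δλ = -161.270 − 152.311 = -313.581°; wrapped into (−180°, 180°]: 46.419°.
Δφ = 15.458 − -44.911 = 60.369°.
a = sin²(Δφ/2) + cos φ₁ · cos φ₂ · sin²(Δλ/2) = 0.358806.
c = 2·atan2(√a, √(1−a)) = 1.28451 rad → d = 6371·c ≈ 8183.64 km.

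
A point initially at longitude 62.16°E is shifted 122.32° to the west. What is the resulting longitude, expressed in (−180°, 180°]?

Start at +62.16°; shift −122.32° → -60.16°.
-60.16° already lies in (−180°, 180°].

60.16°W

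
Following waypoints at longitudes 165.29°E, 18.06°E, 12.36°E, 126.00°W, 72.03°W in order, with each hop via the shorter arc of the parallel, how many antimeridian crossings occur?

Leg 1: +165.29° → +18.06°, shortest Δλ = -147.23° (west) — does not cross 180°.
Leg 2: +18.06° → +12.36°, shortest Δλ = -5.7° (west) — does not cross 180°.
Leg 3: +12.36° → -126.00°, shortest Δλ = -138.36° (west) — does not cross 180°.
Leg 4: -126.00° → -72.03°, shortest Δλ = 53.97° (east) — does not cross 180°.
Total crossings: 0.

0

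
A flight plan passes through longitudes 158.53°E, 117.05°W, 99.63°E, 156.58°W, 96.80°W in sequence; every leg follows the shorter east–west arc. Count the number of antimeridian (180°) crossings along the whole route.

Leg 1: +158.53° → -117.05°, shortest Δλ = 84.42° (east) — crosses 180°.
Leg 2: -117.05° → +99.63°, shortest Δλ = -143.32° (west) — crosses 180°.
Leg 3: +99.63° → -156.58°, shortest Δλ = 103.79° (east) — crosses 180°.
Leg 4: -156.58° → -96.80°, shortest Δλ = 59.78° (east) — does not cross 180°.
Total crossings: 3.

3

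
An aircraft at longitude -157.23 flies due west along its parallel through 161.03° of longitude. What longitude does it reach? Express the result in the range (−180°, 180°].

+41.74°

Start at -157.23°; shift −161.03° → -318.26°.
-318.26° lies outside (−180°, 180°]; add 360° → +41.74°.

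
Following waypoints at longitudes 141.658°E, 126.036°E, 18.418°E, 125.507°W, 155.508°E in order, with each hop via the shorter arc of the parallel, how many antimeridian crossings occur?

Leg 1: +141.658° → +126.036°, shortest Δλ = -15.622° (west) — does not cross 180°.
Leg 2: +126.036° → +18.418°, shortest Δλ = -107.618° (west) — does not cross 180°.
Leg 3: +18.418° → -125.507°, shortest Δλ = -143.925° (west) — does not cross 180°.
Leg 4: -125.507° → +155.508°, shortest Δλ = -78.985° (west) — crosses 180°.
Total crossings: 1.

1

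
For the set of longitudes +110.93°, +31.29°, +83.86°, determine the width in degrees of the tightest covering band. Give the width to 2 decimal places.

Sort the longitudes: +31.29°, +83.86°, +110.93°.
Eastward gaps between consecutive values (wrapping around): 52.57°, 27.07°, 280.36°.
Largest gap = 280.36° ⇒ minimal covering band is its complement: 360° − 280.36° = 79.64°.
Band runs from +31.29° eastward to +110.93°.

79.64°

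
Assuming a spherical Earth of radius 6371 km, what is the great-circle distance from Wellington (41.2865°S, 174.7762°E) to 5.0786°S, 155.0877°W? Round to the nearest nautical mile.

2709 nmi

Δλ = -155.0877 − 174.7762 = -329.8639°; wrapped into (−180°, 180°]: 30.1361°.
Δφ = -5.0786 − -41.2865 = 36.2079°.
a = sin²(Δφ/2) + cos φ₁ · cos φ₂ · sin²(Δλ/2) = 0.147144.
c = 2·atan2(√a, √(1−a)) = 0.78737 rad → d = 6371·c ≈ 5016.32 km ≈ 2708.60 nmi.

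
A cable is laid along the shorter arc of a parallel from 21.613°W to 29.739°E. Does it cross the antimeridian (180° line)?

No

Signed shortest Δλ = ((29.739 − -21.613 + 180) mod 360) − 180 = 51.352°.
Going east by 51.352° from -21.613° reaches +29.739° without touching 180°.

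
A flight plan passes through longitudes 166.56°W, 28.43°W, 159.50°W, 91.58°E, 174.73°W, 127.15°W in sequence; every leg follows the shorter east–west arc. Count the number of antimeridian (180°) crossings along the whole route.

Leg 1: -166.56° → -28.43°, shortest Δλ = 138.13° (east) — does not cross 180°.
Leg 2: -28.43° → -159.50°, shortest Δλ = -131.07° (west) — does not cross 180°.
Leg 3: -159.50° → +91.58°, shortest Δλ = -108.92° (west) — crosses 180°.
Leg 4: +91.58° → -174.73°, shortest Δλ = 93.69° (east) — crosses 180°.
Leg 5: -174.73° → -127.15°, shortest Δλ = 47.58° (east) — does not cross 180°.
Total crossings: 2.

2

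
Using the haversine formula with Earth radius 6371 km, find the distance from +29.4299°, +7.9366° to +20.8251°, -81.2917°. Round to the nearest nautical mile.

4761 nmi

Δλ = -81.2917 − 7.9366 = -89.2283°.
Δφ = 20.8251 − 29.4299 = -8.6048°.
a = sin²(Δφ/2) + cos φ₁ · cos φ₂ · sin²(Δλ/2) = 0.407175.
c = 2·atan2(√a, √(1−a)) = 1.38406 rad → d = 6371·c ≈ 8817.87 km ≈ 4761.27 nmi.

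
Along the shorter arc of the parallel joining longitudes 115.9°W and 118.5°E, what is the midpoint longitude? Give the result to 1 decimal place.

Signed shortest Δλ from -115.9° to +118.5° is -125.6°.
Midpoint longitude = -115.9° + (-125.6°)/2 = -115.9° − 62.8° = -178.7°.
(The naïve average (-115.9 + +118.5)/2 = 1.3° is on the wrong side of the globe.)

178.7°W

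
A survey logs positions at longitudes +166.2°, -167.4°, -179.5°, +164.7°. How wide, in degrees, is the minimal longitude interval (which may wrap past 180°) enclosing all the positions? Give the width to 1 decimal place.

27.9°

Sort the longitudes: -179.5°, -167.4°, +164.7°, +166.2°.
Eastward gaps between consecutive values (wrapping around): 12.1°, 332.1°, 1.5°, 14.3°.
Largest gap = 332.1° ⇒ minimal covering band is its complement: 360° − 332.1° = 27.9°.
Band runs from +164.7° eastward to -167.4°, crossing the antimeridian.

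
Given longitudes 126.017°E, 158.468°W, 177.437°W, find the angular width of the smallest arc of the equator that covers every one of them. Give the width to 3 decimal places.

75.515°

Sort the longitudes: -177.437°, -158.468°, +126.017°.
Eastward gaps between consecutive values (wrapping around): 18.969°, 284.485°, 56.546°.
Largest gap = 284.485° ⇒ minimal covering band is its complement: 360° − 284.485° = 75.515°.
Band runs from +126.017° eastward to -158.468°, crossing the antimeridian.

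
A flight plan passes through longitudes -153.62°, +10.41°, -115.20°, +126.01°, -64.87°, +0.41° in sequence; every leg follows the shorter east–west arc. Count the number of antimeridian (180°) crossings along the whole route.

Leg 1: -153.62° → +10.41°, shortest Δλ = 164.03° (east) — does not cross 180°.
Leg 2: +10.41° → -115.20°, shortest Δλ = -125.61° (west) — does not cross 180°.
Leg 3: -115.20° → +126.01°, shortest Δλ = -118.79° (west) — crosses 180°.
Leg 4: +126.01° → -64.87°, shortest Δλ = 169.12° (east) — crosses 180°.
Leg 5: -64.87° → +0.41°, shortest Δλ = 65.28° (east) — does not cross 180°.
Total crossings: 2.

2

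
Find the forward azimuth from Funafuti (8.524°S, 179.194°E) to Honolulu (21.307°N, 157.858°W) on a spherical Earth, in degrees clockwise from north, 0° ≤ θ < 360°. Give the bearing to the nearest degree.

37°

Δλ = -157.858 − 179.194 = -337.052°; wrapped into (−180°, 180°]: 22.948°.
θ = atan2( sin Δλ · cos φ₂ , cos φ₁ · sin φ₂ − sin φ₁ · cos φ₂ · cos Δλ )
  = atan2(0.36324, 0.48651) = 36.746° → normalised to [0°, 360°): 36.746°.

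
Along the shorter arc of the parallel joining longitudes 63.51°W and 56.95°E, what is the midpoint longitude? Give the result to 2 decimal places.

3.28°W

Signed shortest Δλ from -63.51° to +56.95° is +120.46°.
Midpoint longitude = -63.51° + (+120.46°)/2 = -63.51° + 60.23° = -3.28°.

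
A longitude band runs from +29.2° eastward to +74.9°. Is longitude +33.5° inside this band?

Yes

Band width going east from +29.2° to +74.9°: ((74.9 − 29.2) mod 360) = 45.7°.
Offset of +33.5° east of the west edge: ((33.5 − 29.2) mod 360) = 4.3°.
4.3° ≤ 45.7° ⇒ inside.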